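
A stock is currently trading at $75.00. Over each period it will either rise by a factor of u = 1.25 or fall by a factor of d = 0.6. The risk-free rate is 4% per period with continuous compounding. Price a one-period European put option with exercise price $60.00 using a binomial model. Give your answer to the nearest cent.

Risk-neutral probability p = (e^0.04 − 0.6)/(1.25 − 0.6) = 0.4408/0.6500 = 0.6782
Terminal stock prices: S_u = 93.75, S_d = 45
Terminal payoffs (K − S): max(-33.75, 0) = 0, max(15, 0) = 15
Node 0 (S = 75): V_0 = e^(−0.04)·[0.6782·0.0000 + 0.3218·15.0000] = 4.6382

$4.64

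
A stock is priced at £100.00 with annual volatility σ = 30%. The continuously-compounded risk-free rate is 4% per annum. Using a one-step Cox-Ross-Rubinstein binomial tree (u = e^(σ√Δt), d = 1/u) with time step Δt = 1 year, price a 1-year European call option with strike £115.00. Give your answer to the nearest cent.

CRR parameters: u = e^(σ√Δt) = e^(0.3·√1) = 1.3499, d = 1/u = 0.7408
Per-period rate: rΔt = 0.04·1 = 0.04, so R = e^0.04 = 1.0408
Risk-neutral probability p = (e^0.04 − 0.7408)/(1.3499 − 0.7408) = 0.3000/0.6090 = 0.4926
Terminal stock prices: S_u = 135, S_d = 74.08
Terminal payoffs (S − K): max(19.99, 0) = 19.99, max(-40.92, 0) = 0
Node 0 (S = 100): V_0 = e^(−0.04)·[0.4926·19.9859 + 0.5074·0.0000] = 9.4584

£9.46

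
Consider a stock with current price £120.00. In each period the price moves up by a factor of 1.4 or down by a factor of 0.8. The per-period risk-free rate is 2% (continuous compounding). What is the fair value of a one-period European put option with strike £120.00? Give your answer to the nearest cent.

Risk-neutral probability p = (e^0.02 − 0.8)/(1.4 − 0.8) = 0.2202/0.6000 = 0.3670
Terminal stock prices: S_u = 168, S_d = 96
Terminal payoffs (K − S): max(-48, 0) = 0, max(24, 0) = 24
Node 0 (S = 120): V_0 = e^(−0.02)·[0.3670·0.0000 + 0.6330·24.0000] = 14.8911

£14.89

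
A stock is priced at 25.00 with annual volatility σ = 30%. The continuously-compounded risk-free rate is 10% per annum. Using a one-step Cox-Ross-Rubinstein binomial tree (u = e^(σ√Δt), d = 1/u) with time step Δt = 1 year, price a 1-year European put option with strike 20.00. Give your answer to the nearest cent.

0.54

CRR parameters: u = e^(σ√Δt) = e^(0.3·√1) = 1.3499, d = 1/u = 0.7408
Per-period rate: rΔt = 0.1·1 = 0.1, so R = e^0.1 = 1.1052
Risk-neutral probability p = (e^0.1 − 0.7408)/(1.3499 − 0.7408) = 0.3644/0.6090 = 0.5982
Terminal stock prices: S_u = 33.75, S_d = 18.52
Terminal payoffs (K − S): max(-13.75, 0) = 0, max(1.48, 0) = 1.48
Node 0 (S = 25): V_0 = e^(−0.1)·[0.5982·0.0000 + 0.4018·1.4795] = 0.5379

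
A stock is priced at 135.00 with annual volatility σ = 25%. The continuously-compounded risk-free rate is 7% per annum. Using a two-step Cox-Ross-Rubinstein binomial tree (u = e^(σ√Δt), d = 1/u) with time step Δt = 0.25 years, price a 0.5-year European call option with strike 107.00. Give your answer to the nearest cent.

32.06

CRR parameters: u = e^(σ√Δt) = e^(0.25·√0.25) = 1.1331, d = 1/u = 0.8825
Per-period rate: rΔt = 0.07·0.25 = 0.0175, so R = e^0.0175 = 1.0177
Risk-neutral probability p = (e^0.0175 − 0.8825)/(1.1331 − 0.8825) = 0.1352/0.2507 = 0.5392
Terminal stock prices: S_uu = 173.3, S_ud = 135, S_dd = 105.1
Terminal payoffs (S − K): max(66.34, 0) = 66.34, max(28, 0) = 28, max(-1.862, 0) = 0
Node u (S = 153): V_u = e^(−0.0175)·[0.5392·66.3434 + 0.4608·28.0000] = 47.8313
Node d (S = 119.1): V_d = e^(−0.0175)·[0.5392·28.0000 + 0.4608·0.0000] = 14.8363
Node 0 (S = 135): V_0 = e^(−0.0175)·[0.5392·47.8313 + 0.4608·14.8363] = 32.0619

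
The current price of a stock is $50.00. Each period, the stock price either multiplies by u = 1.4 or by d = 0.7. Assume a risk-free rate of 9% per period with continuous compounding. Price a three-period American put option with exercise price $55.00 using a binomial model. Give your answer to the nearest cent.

Risk-neutral probability p = (e^0.09 − 0.7)/(1.4 − 0.7) = 0.3942/0.7000 = 0.5631
Terminal stock prices: S_uuu = 137.2, S_uud = 68.6, S_udd = 34.3, S_ddd = 17.15
Terminal payoffs (K − S): max(-82.2, 0) = 0, max(-13.6, 0) = 0, max(20.7, 0) = 20.7, max(37.85, 0) = 37.85
Node uu (S = 98): continuation = e^(−0.09)·[0.5631·0.0000 + 0.4369·0.0000] = 0.0000; exercise value = 0.0000 ≤ continuation, so V_uu = 0.0000
Node ud (S = 49): continuation = e^(−0.09)·[0.5631·0.0000 + 0.4369·20.7000] = 8.2653; exercise value = 6.0000 ≤ continuation, so V_ud = 8.2653
Node dd (S = 24.5): continuation = e^(−0.09)·[0.5631·20.7000 + 0.4369·37.8500] = 25.7662; exercise value = 30.5000 > continuation, so V_dd = 30.5000 (exercise)
Node u (S = 70): continuation = e^(−0.09)·[0.5631·0.0000 + 0.4369·8.2653] = 3.3003; exercise value = 0.0000 ≤ continuation, so V_u = 3.3003
Node d (S = 35): continuation = e^(−0.09)·[0.5631·8.2653 + 0.4369·30.5000] = 16.4320; exercise value = 20.0000 > continuation, so V_d = 20.0000 (exercise)
Node 0 (S = 50): continuation = e^(−0.09)·[0.5631·3.3003 + 0.4369·20.0000] = 9.6843; exercise value = 5.0000 ≤ continuation, so V_0 = 9.6843

$9.68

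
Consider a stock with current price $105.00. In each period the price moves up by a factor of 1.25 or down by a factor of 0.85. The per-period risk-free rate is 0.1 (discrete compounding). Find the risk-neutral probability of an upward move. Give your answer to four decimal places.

p = 0.6250

Risk-neutral probability p = (1 + 0.1 − 0.85)/(1.25 − 0.85) = 0.2500/0.4000 = 0.6250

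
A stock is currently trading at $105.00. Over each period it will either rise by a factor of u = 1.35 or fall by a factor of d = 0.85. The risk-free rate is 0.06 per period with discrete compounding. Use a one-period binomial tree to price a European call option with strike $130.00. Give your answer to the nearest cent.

$4.66

Risk-neutral probability p = (1 + 0.06 − 0.85)/(1.35 − 0.85) = 0.2100/0.5000 = 0.4200
Terminal stock prices: S_u = 141.8, S_d = 89.25
Terminal payoffs (S − K): max(11.75, 0) = 11.75, max(-40.75, 0) = 0
Node 0 (S = 105): V_0 = 1/1.06·[0.4200·11.7500 + 0.5800·0.0000] = 4.6557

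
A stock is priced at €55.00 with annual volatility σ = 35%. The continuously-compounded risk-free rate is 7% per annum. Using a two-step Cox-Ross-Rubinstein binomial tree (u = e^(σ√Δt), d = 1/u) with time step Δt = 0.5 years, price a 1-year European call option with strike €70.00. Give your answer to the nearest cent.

CRR parameters: u = e^(σ√Δt) = e^(0.35·√0.5) = 1.2808, d = 1/u = 0.7808
Per-period rate: rΔt = 0.07·0.5 = 0.035, so R = e^0.035 = 1.0356
Risk-neutral probability p = (e^0.035 − 0.7808)/(1.2808 − 0.7808) = 0.2549/0.5000 = 0.5097
Terminal stock prices: S_uu = 90.23, S_ud = 55, S_dd = 33.53
Terminal payoffs (S − K): max(20.23, 0) = 20.23, max(-15, 0) = 0, max(-36.47, 0) = 0
Node u (S = 70.44): V_u = e^(−0.035)·[0.5097·20.2251 + 0.4903·0.0000] = 9.9537
Node d (S = 42.94): V_d = e^(−0.035)·[0.5097·0.0000 + 0.4903·0.0000] = 0.0000
Node 0 (S = 55): V_0 = e^(−0.035)·[0.5097·9.9537 + 0.4903·0.0000] = 4.8987

€4.90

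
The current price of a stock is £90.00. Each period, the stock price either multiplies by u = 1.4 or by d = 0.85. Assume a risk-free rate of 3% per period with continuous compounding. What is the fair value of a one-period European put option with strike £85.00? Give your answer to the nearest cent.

Risk-neutral probability p = (e^0.03 − 0.85)/(1.4 − 0.85) = 0.1805/0.5500 = 0.3281
Terminal stock prices: S_u = 126, S_d = 76.5
Terminal payoffs (K − S): max(-41, 0) = 0, max(8.5, 0) = 8.5
Node 0 (S = 90): V_0 = e^(−0.03)·[0.3281·0.0000 + 0.6719·8.5000] = 5.5424

£5.54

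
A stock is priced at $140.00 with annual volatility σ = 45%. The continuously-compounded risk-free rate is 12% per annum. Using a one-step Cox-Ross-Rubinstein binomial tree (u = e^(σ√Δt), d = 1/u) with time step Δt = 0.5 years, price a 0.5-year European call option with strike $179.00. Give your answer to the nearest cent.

$6.54

CRR parameters: u = e^(σ√Δt) = e^(0.45·√0.5) = 1.3746, d = 1/u = 0.7275
Per-period rate: rΔt = 0.12·0.5 = 0.06, so R = e^0.06 = 1.0618
Risk-neutral probability p = (e^0.06 − 0.7275)/(1.3746 − 0.7275) = 0.3344/0.6472 = 0.5167
Terminal stock prices: S_u = 192.5, S_d = 101.8
Terminal payoffs (S − K): max(13.45, 0) = 13.45, max(-77.16, 0) = 0
Node 0 (S = 140): V_0 = e^(−0.06)·[0.5167·13.4508 + 0.4833·0.0000] = 6.5448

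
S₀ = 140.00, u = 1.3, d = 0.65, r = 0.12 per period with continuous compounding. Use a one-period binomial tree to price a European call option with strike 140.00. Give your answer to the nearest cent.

Risk-neutral probability p = (e^0.12 − 0.65)/(1.3 − 0.65) = 0.4775/0.6500 = 0.7346
Terminal stock prices: S_u = 182, S_d = 91
Terminal payoffs (S − K): max(42, 0) = 42, max(-49, 0) = 0
Node 0 (S = 140): V_0 = e^(−0.12)·[0.7346·42.0000 + 0.2654·0.0000] = 27.3647

27.36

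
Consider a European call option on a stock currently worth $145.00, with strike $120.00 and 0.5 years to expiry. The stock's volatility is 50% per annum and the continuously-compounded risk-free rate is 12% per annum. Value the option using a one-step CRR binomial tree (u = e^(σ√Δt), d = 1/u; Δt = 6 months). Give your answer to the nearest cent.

CRR parameters: u = e^(σ√Δt) = e^(0.5·√0.5) = 1.4241, d = 1/u = 0.7022
Per-period rate: rΔt = 0.12·0.5 = 0.06, so R = e^0.06 = 1.0618
Risk-neutral probability p = (e^0.06 − 0.7022)/(1.4241 − 0.7022) = 0.3596/0.7219 = 0.4982
Terminal stock prices: S_u = 206.5, S_d = 101.8
Terminal payoffs (S − K): max(86.5, 0) = 86.5, max(-18.18, 0) = 0
Node 0 (S = 145): V_0 = e^(−0.06)·[0.4982·86.4973 + 0.5018·0.0000] = 40.5814

$40.58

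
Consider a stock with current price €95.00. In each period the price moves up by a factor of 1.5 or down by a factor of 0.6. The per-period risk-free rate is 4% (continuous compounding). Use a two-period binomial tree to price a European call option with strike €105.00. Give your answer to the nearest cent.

Risk-neutral probability p = (e^0.04 − 0.6)/(1.5 − 0.6) = 0.4408/0.9000 = 0.4898
Terminal stock prices: S_uu = 213.8, S_ud = 85.5, S_dd = 34.2
Terminal payoffs (S − K): max(108.8, 0) = 108.8, max(-19.5, 0) = 0, max(-70.8, 0) = 0
Node u (S = 142.5): V_u = e^(−0.04)·[0.4898·108.7500 + 0.5102·0.0000] = 51.1761
Node d (S = 57): V_d = e^(−0.04)·[0.4898·0.0000 + 0.5102·0.0000] = 0.0000
Node 0 (S = 95): V_0 = e^(−0.04)·[0.4898·51.1761 + 0.5102·0.0000] = 24.0827

€24.08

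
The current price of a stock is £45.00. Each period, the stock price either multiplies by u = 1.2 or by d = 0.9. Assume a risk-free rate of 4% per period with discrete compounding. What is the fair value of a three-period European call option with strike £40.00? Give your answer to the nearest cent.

Risk-neutral probability p = (1 + 0.04 − 0.9)/(1.2 − 0.9) = 0.1400/0.3000 = 0.4667
Terminal stock prices: S_uuu = 77.76, S_uud = 58.32, S_udd = 43.74, S_ddd = 32.81
Terminal payoffs (S − K): max(37.76, 0) = 37.76, max(18.32, 0) = 18.32, max(3.74, 0) = 3.74, max(-7.195, 0) = 0
Node uu (S = 64.8): V_uu = 1/1.04·[0.4667·37.7600 + 0.5333·18.3200] = 26.3385
Node ud (S = 48.6): V_ud = 1/1.04·[0.4667·18.3200 + 0.5333·3.7400] = 10.1385
Node dd (S = 36.45): V_dd = 1/1.04·[0.4667·3.7400 + 0.5333·0.0000] = 1.6782
Node u (S = 54): V_u = 1/1.04·[0.4667·26.3385 + 0.5333·10.1385] = 17.0178
Node d (S = 40.5): V_d = 1/1.04·[0.4667·10.1385 + 0.5333·1.6782] = 5.4099
Node 0 (S = 45): V_0 = 1/1.04·[0.4667·17.0178 + 0.5333·5.4099] = 10.4105

£10.41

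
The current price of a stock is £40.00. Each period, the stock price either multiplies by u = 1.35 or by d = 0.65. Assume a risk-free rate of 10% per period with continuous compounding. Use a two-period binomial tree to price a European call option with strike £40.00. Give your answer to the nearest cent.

£11.39

Risk-neutral probability p = (e^0.1 − 0.65)/(1.35 − 0.65) = 0.4552/0.7000 = 0.6502
Terminal stock prices: S_uu = 72.9, S_ud = 35.1, S_dd = 16.9
Terminal payoffs (S − K): max(32.9, 0) = 32.9, max(-4.9, 0) = 0, max(-23.1, 0) = 0
Node u (S = 54): V_u = e^(−0.1)·[0.6502·32.9000 + 0.3498·0.0000] = 19.3572
Node d (S = 26): V_d = e^(−0.1)·[0.6502·0.0000 + 0.3498·0.0000] = 0.0000
Node 0 (S = 40): V_0 = e^(−0.1)·[0.6502·19.3572 + 0.3498·0.0000] = 11.3891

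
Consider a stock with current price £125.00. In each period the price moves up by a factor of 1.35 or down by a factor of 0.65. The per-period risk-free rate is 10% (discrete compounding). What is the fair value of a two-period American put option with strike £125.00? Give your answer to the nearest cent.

Risk-neutral probability p = (1 + 0.1 − 0.65)/(1.35 − 0.65) = 0.4500/0.7000 = 0.6429
Terminal stock prices: S_uu = 227.8, S_ud = 109.7, S_dd = 52.81
Terminal payoffs (K − S): max(-102.8, 0) = 0, max(15.31, 0) = 15.31, max(72.19, 0) = 72.19
Node u (S = 168.8): continuation = 1/1.1·[0.6429·0.0000 + 0.3571·15.3125] = 4.9716; exercise value = 0.0000 ≤ continuation, so V_u = 4.9716
Node d (S = 81.25): continuation = 1/1.1·[0.6429·15.3125 + 0.3571·72.1875] = 32.3864; exercise value = 43.7500 > continuation, so V_d = 43.7500 (exercise)
Node 0 (S = 125): continuation = 1/1.1·[0.6429·4.9716 + 0.3571·43.7500] = 17.1100; exercise value = 0.0000 ≤ continuation, so V_0 = 17.1100

£17.11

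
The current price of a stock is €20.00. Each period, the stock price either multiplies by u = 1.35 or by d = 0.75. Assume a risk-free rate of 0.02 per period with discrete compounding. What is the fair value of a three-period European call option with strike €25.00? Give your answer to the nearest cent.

Risk-neutral probability p = (1 + 0.02 − 0.75)/(1.35 − 0.75) = 0.2700/0.6000 = 0.4500
Terminal stock prices: S_uuu = 49.21, S_uud = 27.34, S_udd = 15.19, S_ddd = 8.438
Terminal payoffs (S − K): max(24.21, 0) = 24.21, max(2.338, 0) = 2.338, max(-9.812, 0) = 0, max(-16.56, 0) = 0
Node uu (S = 36.45): V_uu = 1/1.02·[0.4500·24.2075 + 0.5500·2.3375] = 11.9402
Node ud (S = 20.25): V_ud = 1/1.02·[0.4500·2.3375 + 0.5500·0.0000] = 1.0313
Node dd (S = 11.25): V_dd = 1/1.02·[0.4500·0.0000 + 0.5500·0.0000] = 0.0000
Node u (S = 27): V_u = 1/1.02·[0.4500·11.9402 + 0.5500·1.0313] = 5.8238
Node d (S = 15): V_d = 1/1.02·[0.4500·1.0313 + 0.5500·0.0000] = 0.4550
Node 0 (S = 20): V_0 = 1/1.02·[0.4500·5.8238 + 0.5500·0.4550] = 2.8146

€2.81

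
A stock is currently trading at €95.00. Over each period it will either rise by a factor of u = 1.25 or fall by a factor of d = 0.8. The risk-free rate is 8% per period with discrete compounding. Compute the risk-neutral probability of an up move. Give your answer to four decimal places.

p = 0.6222

Risk-neutral probability p = (1 + 0.08 − 0.8)/(1.25 − 0.8) = 0.2800/0.4500 = 0.6222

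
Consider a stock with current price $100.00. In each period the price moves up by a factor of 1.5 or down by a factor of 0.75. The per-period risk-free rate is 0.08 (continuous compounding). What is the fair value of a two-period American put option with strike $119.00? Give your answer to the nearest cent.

$23.94

Risk-neutral probability p = (e^0.08 − 0.75)/(1.5 − 0.75) = 0.3333/0.7500 = 0.4444
Terminal stock prices: S_uu = 225, S_ud = 112.5, S_dd = 56.25
Terminal payoffs (K − S): max(-106, 0) = 0, max(6.5, 0) = 6.5, max(62.75, 0) = 62.75
Node u (S = 150): continuation = e^(−0.08)·[0.4444·0.0000 + 0.5556·6.5000] = 3.3338; exercise value = 0.0000 ≤ continuation, so V_u = 3.3338
Node d (S = 75): continuation = e^(−0.08)·[0.4444·6.5000 + 0.5556·62.7500] = 34.8508; exercise value = 44.0000 > continuation, so V_d = 44.0000 (exercise)
Node 0 (S = 100): continuation = e^(−0.08)·[0.4444·3.3338 + 0.5556·44.0000] = 23.9352; exercise value = 19.0000 ≤ continuation, so V_0 = 23.9352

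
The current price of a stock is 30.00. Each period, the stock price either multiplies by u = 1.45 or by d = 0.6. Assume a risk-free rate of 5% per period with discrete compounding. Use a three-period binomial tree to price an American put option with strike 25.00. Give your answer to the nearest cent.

Risk-neutral probability p = (1 + 0.05 − 0.6)/(1.45 − 0.6) = 0.4500/0.8500 = 0.5294
Terminal stock prices: S_uuu = 91.46, S_uud = 37.84, S_udd = 15.66, S_ddd = 6.48
Terminal payoffs (K − S): max(-66.46, 0) = 0, max(-12.84, 0) = 0, max(9.34, 0) = 9.34, max(18.52, 0) = 18.52
Node uu (S = 63.08): continuation = 1/1.05·[0.5294·0.0000 + 0.4706·0.0000] = 0.0000; exercise value = 0.0000 ≤ continuation, so V_uu = 0.0000
Node ud (S = 26.1): continuation = 1/1.05·[0.5294·0.0000 + 0.4706·9.3400] = 4.1860; exercise value = 0.0000 ≤ continuation, so V_ud = 4.1860
Node dd (S = 10.8): continuation = 1/1.05·[0.5294·9.3400 + 0.4706·18.5200] = 13.0095; exercise value = 14.2000 > continuation, so V_dd = 14.2000 (exercise)
Node u (S = 43.5): continuation = 1/1.05·[0.5294·0.0000 + 0.4706·4.1860] = 1.8761; exercise value = 0.0000 ≤ continuation, so V_u = 1.8761
Node d (S = 18): continuation = 1/1.05·[0.5294·4.1860 + 0.4706·14.2000] = 8.4747; exercise value = 7.0000 ≤ continuation, so V_d = 8.4747
Node 0 (S = 30): continuation = 1/1.05·[0.5294·1.8761 + 0.4706·8.4747] = 4.7441; exercise value = 0.0000 ≤ continuation, so V_0 = 4.7441

4.74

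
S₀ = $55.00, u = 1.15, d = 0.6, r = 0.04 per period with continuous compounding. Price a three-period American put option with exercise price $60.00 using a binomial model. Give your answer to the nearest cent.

$10.24

Risk-neutral probability p = (e^0.04 − 0.6)/(1.15 − 0.6) = 0.4408/0.5500 = 0.8015
Terminal stock prices: S_uuu = 83.65, S_uud = 43.64, S_udd = 22.77, S_ddd = 11.88
Terminal payoffs (K − S): max(-23.65, 0) = 0, max(16.36, 0) = 16.36, max(37.23, 0) = 37.23, max(48.12, 0) = 48.12
Node uu (S = 72.74): continuation = e^(−0.04)·[0.8015·0.0000 + 0.1985·16.3575] = 3.1201; exercise value = 0.0000 ≤ continuation, so V_uu = 3.1201
Node ud (S = 37.95): continuation = e^(−0.04)·[0.8015·16.3575 + 0.1985·37.2300] = 19.6974; exercise value = 22.0500 > continuation, so V_ud = 22.0500 (exercise)
Node dd (S = 19.8): continuation = e^(−0.04)·[0.8015·37.2300 + 0.1985·48.1200] = 37.8474; exercise value = 40.2000 > continuation, so V_dd = 40.2000 (exercise)
Node u (S = 63.25): continuation = e^(−0.04)·[0.8015·3.1201 + 0.1985·22.0500] = 6.6084; exercise value = 0.0000 ≤ continuation, so V_u = 6.6084
Node d (S = 33): continuation = e^(−0.04)·[0.8015·22.0500 + 0.1985·40.2000] = 24.6474; exercise value = 27.0000 > continuation, so V_d = 27.0000 (exercise)
Node 0 (S = 55): continuation = e^(−0.04)·[0.8015·6.6084 + 0.1985·27.0000] = 10.2388; exercise value = 5.0000 ≤ continuation, so V_0 = 10.2388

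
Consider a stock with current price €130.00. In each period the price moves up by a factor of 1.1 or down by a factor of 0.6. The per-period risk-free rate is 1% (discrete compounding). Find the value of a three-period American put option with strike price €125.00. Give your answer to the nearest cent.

€17.65

Risk-neutral probability p = (1 + 0.01 − 0.6)/(1.1 − 0.6) = 0.4100/0.5000 = 0.8200
Terminal stock prices: S_uuu = 173, S_uud = 94.38, S_udd = 51.48, S_ddd = 28.08
Terminal payoffs (K − S): max(-48.03, 0) = 0, max(30.62, 0) = 30.62, max(73.52, 0) = 73.52, max(96.92, 0) = 96.92
Node uu (S = 157.3): continuation = 1/1.01·[0.8200·0.0000 + 0.1800·30.6200] = 5.4570; exercise value = 0.0000 ≤ continuation, so V_uu = 5.4570
Node ud (S = 85.8): continuation = 1/1.01·[0.8200·30.6200 + 0.1800·73.5200] = 37.9624; exercise value = 39.2000 > continuation, so V_ud = 39.2000 (exercise)
Node dd (S = 46.8): continuation = 1/1.01·[0.8200·73.5200 + 0.1800·96.9200] = 76.9624; exercise value = 78.2000 > continuation, so V_dd = 78.2000 (exercise)
Node u (S = 143): continuation = 1/1.01·[0.8200·5.4570 + 0.1800·39.2000] = 11.4166; exercise value = 0.0000 ≤ continuation, so V_u = 11.4166
Node d (S = 78): continuation = 1/1.01·[0.8200·39.2000 + 0.1800·78.2000] = 45.7624; exercise value = 47.0000 > continuation, so V_d = 47.0000 (exercise)
Node 0 (S = 130): continuation = 1/1.01·[0.8200·11.4166 + 0.1800·47.0000] = 17.6452; exercise value = 0.0000 ≤ continuation, so V_0 = 17.6452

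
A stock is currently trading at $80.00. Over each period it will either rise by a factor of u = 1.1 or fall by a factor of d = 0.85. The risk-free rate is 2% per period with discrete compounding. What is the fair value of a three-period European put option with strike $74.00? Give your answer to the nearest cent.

$2.82

Risk-neutral probability p = (1 + 0.02 − 0.85)/(1.1 − 0.85) = 0.1700/0.2500 = 0.6800
Terminal stock prices: S_uuu = 106.5, S_uud = 82.28, S_udd = 63.58, S_ddd = 49.13
Terminal payoffs (K − S): max(-32.48, 0) = 0, max(-8.28, 0) = 0, max(10.42, 0) = 10.42, max(24.87, 0) = 24.87
Node uu (S = 96.8): V_uu = 1/1.02·[0.6800·0.0000 + 0.3200·0.0000] = 0.0000
Node ud (S = 74.8): V_ud = 1/1.02·[0.6800·0.0000 + 0.3200·10.4200] = 3.2690
Node dd (S = 57.8): V_dd = 1/1.02·[0.6800·10.4200 + 0.3200·24.8700] = 14.7490
Node u (S = 88): V_u = 1/1.02·[0.6800·0.0000 + 0.3200·3.2690] = 1.0256
Node d (S = 68): V_d = 1/1.02·[0.6800·3.2690 + 0.3200·14.7490] = 6.8065
Node 0 (S = 80): V_0 = 1/1.02·[0.6800·1.0256 + 0.3200·6.8065] = 2.8191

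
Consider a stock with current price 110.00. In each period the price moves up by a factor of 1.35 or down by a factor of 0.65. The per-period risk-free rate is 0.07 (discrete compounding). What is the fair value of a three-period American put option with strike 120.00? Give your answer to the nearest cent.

23.05

Risk-neutral probability p = (1 + 0.07 − 0.65)/(1.35 − 0.65) = 0.4200/0.7000 = 0.6000
Terminal stock prices: S_uuu = 270.6, S_uud = 130.3, S_udd = 62.74, S_ddd = 30.21
Terminal payoffs (K − S): max(-150.6, 0) = 0, max(-10.31, 0) = 0, max(57.26, 0) = 57.26, max(89.79, 0) = 89.79
Node uu (S = 200.5): continuation = 1/1.07·[0.6000·0.0000 + 0.4000·0.0000] = 0.0000; exercise value = 0.0000 ≤ continuation, so V_uu = 0.0000
Node ud (S = 96.53): continuation = 1/1.07·[0.6000·0.0000 + 0.4000·57.2587] = 21.4051; exercise value = 23.4750 > continuation, so V_ud = 23.4750 (exercise)
Node dd (S = 46.48): continuation = 1/1.07·[0.6000·57.2587 + 0.4000·89.7912] = 65.6745; exercise value = 73.5250 > continuation, so V_dd = 73.5250 (exercise)
Node u (S = 148.5): continuation = 1/1.07·[0.6000·0.0000 + 0.4000·23.4750] = 8.7757; exercise value = 0.0000 ≤ continuation, so V_u = 8.7757
Node d (S = 71.5): continuation = 1/1.07·[0.6000·23.4750 + 0.4000·73.5250] = 40.6495; exercise value = 48.5000 > continuation, so V_d = 48.5000 (exercise)
Node 0 (S = 110): continuation = 1/1.07·[0.6000·8.7757 + 0.4000·48.5000] = 23.0518; exercise value = 10.0000 ≤ continuation, so V_0 = 23.0518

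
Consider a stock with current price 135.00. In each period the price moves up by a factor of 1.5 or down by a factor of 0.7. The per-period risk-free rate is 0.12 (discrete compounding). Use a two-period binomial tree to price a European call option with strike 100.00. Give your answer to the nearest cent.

Risk-neutral probability p = (1 + 0.12 − 0.7)/(1.5 − 0.7) = 0.4200/0.8000 = 0.5250
Terminal stock prices: S_uu = 303.8, S_ud = 141.8, S_dd = 66.15
Terminal payoffs (S − K): max(203.8, 0) = 203.8, max(41.75, 0) = 41.75, max(-33.85, 0) = 0
Node u (S = 202.5): V_u = 1/1.12·[0.5250·203.7500 + 0.4750·41.7500] = 113.2143
Node d (S = 94.5): V_d = 1/1.12·[0.5250·41.7500 + 0.4750·0.0000] = 19.5703
Node 0 (S = 135): V_0 = 1/1.12·[0.5250·113.2143 + 0.4750·19.5703] = 61.3691

61.37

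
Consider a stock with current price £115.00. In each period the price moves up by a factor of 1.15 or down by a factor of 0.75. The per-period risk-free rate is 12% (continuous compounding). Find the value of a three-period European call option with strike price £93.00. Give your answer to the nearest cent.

Risk-neutral probability p = (e^0.12 − 0.75)/(1.15 − 0.75) = 0.3775/0.4000 = 0.9437
Terminal stock prices: S_uuu = 174.9, S_uud = 114.1, S_udd = 74.39, S_ddd = 48.52
Terminal payoffs (S − K): max(81.9, 0) = 81.9, max(21.07, 0) = 21.07, max(-18.61, 0) = 0, max(-44.48, 0) = 0
Node uu (S = 152.1): V_uu = e^(−0.12)·[0.9437·81.9006 + 0.0563·21.0656] = 69.6039
Node ud (S = 99.19): V_ud = e^(−0.12)·[0.9437·21.0656 + 0.0563·0.0000] = 17.6324
Node dd (S = 64.69): V_dd = e^(−0.12)·[0.9437·0.0000 + 0.0563·0.0000] = 0.0000
Node u (S = 132.2): V_u = e^(−0.12)·[0.9437·69.6039 + 0.0563·17.6324] = 59.1399
Node d (S = 86.25): V_d = e^(−0.12)·[0.9437·17.6324 + 0.0563·0.0000] = 14.7588
Node 0 (S = 115): V_0 = e^(−0.12)·[0.9437·59.1399 + 0.0563·14.7588] = 50.2380

£50.24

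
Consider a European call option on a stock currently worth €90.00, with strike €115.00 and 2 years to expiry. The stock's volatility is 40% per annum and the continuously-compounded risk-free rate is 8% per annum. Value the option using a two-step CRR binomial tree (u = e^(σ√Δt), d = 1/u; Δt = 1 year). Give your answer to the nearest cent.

CRR parameters: u = e^(σ√Δt) = e^(0.4·√1) = 1.4918, d = 1/u = 0.6703
Per-period rate: rΔt = 0.08·1 = 0.08, so R = e^0.08 = 1.0833
Risk-neutral probability p = (e^0.08 − 0.6703)/(1.4918 − 0.6703) = 0.4130/0.8215 = 0.5027
Terminal stock prices: S_uu = 200.3, S_ud = 90, S_dd = 40.44
Terminal payoffs (S − K): max(85.3, 0) = 85.3, max(-25, 0) = 0, max(-74.56, 0) = 0
Node u (S = 134.3): V_u = e^(−0.08)·[0.5027·85.2987 + 0.4973·0.0000] = 39.5826
Node d (S = 60.33): V_d = e^(−0.08)·[0.5027·0.0000 + 0.4973·0.0000] = 0.0000
Node 0 (S = 90): V_0 = e^(−0.08)·[0.5027·39.5826 + 0.4973·0.0000] = 18.3682

€18.37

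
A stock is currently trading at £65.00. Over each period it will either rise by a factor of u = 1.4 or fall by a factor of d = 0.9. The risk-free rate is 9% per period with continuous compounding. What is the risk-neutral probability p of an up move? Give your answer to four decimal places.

Risk-neutral probability p = (e^0.09 − 0.9)/(1.4 − 0.9) = 0.1942/0.5000 = 0.3883

p = 0.3883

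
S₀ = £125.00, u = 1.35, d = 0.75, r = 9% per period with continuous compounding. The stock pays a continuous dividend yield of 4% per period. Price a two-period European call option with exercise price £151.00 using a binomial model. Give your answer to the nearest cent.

Per-period risk-free factor R = e^0.09 = 1.0942; dividend-adjusted growth = e^(0.09−0.04) = 1.0513.
Risk-neutral probability p = (1.0513 − 0.75)/(1.35 − 0.75) = 0.3013/0.6000 = 0.5021
Terminal stock prices: S_uu = 227.8, S_ud = 126.6, S_dd = 70.31
Terminal payoffs (S − K): max(76.81, 0) = 76.81, max(-24.44, 0) = 0, max(-80.69, 0) = 0
Node u (S = 168.8): V_u = e^(−0.09)·[0.5021·76.8125 + 0.4979·0.0000] = 35.2494
Node d (S = 93.75): V_d = e^(−0.09)·[0.5021·0.0000 + 0.4979·0.0000] = 0.0000
Node 0 (S = 125): V_0 = e^(−0.09)·[0.5021·35.2494 + 0.4979·0.0000] = 16.1760

£16.18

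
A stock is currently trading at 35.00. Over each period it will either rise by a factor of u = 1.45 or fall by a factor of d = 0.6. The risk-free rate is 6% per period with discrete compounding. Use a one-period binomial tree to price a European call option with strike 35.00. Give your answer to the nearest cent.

Risk-neutral probability p = (1 + 0.06 − 0.6)/(1.45 − 0.6) = 0.4600/0.8500 = 0.5412
Terminal stock prices: S_u = 50.75, S_d = 21
Terminal payoffs (S − K): max(15.75, 0) = 15.75, max(-14, 0) = 0
Node 0 (S = 35): V_0 = 1/1.06·[0.5412·15.7500 + 0.4588·0.0000] = 8.0411

8.04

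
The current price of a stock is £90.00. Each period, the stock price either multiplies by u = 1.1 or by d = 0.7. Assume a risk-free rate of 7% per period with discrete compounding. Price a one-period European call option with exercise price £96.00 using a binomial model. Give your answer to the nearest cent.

£2.59

Risk-neutral probability p = (1 + 0.07 − 0.7)/(1.1 − 0.7) = 0.3700/0.4000 = 0.9250
Terminal stock prices: S_u = 99, S_d = 63
Terminal payoffs (S − K): max(3, 0) = 3, max(-33, 0) = 0
Node 0 (S = 90): V_0 = 1/1.07·[0.9250·3.0000 + 0.0750·0.0000] = 2.5935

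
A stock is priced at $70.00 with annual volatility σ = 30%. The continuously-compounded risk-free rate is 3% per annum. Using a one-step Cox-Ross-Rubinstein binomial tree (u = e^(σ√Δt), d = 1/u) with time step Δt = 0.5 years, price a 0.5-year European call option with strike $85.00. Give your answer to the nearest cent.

$0.73

CRR parameters: u = e^(σ√Δt) = e^(0.3·√0.5) = 1.2363, d = 1/u = 0.8089
Per-period rate: rΔt = 0.03·0.5 = 0.015, so R = e^0.015 = 1.0151
Risk-neutral probability p = (e^0.015 − 0.8089)/(1.2363 − 0.8089) = 0.2063/0.4275 = 0.4825
Terminal stock prices: S_u = 86.54, S_d = 56.62
Terminal payoffs (S − K): max(1.542, 0) = 1.542, max(-28.38, 0) = 0
Node 0 (S = 70): V_0 = e^(−0.015)·[0.4825·1.5418 + 0.5175·0.0000] = 0.7329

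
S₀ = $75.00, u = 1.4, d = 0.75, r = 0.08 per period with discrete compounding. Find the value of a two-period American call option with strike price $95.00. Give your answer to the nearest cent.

Risk-neutral probability p = (1 + 0.08 − 0.75)/(1.4 − 0.75) = 0.3300/0.6500 = 0.5077
Terminal stock prices: S_uu = 147, S_ud = 78.75, S_dd = 42.19
Terminal payoffs (S − K): max(52, 0) = 52, max(-16.25, 0) = 0, max(-52.81, 0) = 0
Node u (S = 105): continuation = 1/1.08·[0.5077·52.0000 + 0.4923·0.0000] = 24.4444; exercise value = 10.0000 ≤ continuation, so V_u = 24.4444
Node d (S = 56.25): continuation = 1/1.08·[0.5077·0.0000 + 0.4923·0.0000] = 0.0000; exercise value = 0.0000 ≤ continuation, so V_d = 0.0000
Node 0 (S = 75): continuation = 1/1.08·[0.5077·24.4444 + 0.4923·0.0000] = 11.4910; exercise value = 0.0000 ≤ continuation, so V_0 = 11.4910

$11.49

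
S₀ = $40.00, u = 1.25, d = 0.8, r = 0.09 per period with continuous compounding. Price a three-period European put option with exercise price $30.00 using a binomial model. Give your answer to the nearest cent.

$0.30

Risk-neutral probability p = (e^0.09 − 0.8)/(1.25 − 0.8) = 0.2942/0.4500 = 0.6537
Terminal stock prices: S_uuu = 78.12, S_uud = 50, S_udd = 32, S_ddd = 20.48
Terminal payoffs (K − S): max(-48.12, 0) = 0, max(-20, 0) = 0, max(-2, 0) = 0, max(9.52, 0) = 9.52
Node uu (S = 62.5): V_uu = e^(−0.09)·[0.6537·0.0000 + 0.3463·0.0000] = 0.0000
Node ud (S = 40): V_ud = e^(−0.09)·[0.6537·0.0000 + 0.3463·0.0000] = 0.0000
Node dd (S = 25.6): V_dd = e^(−0.09)·[0.6537·0.0000 + 0.3463·9.5200] = 3.0128
Node u (S = 50): V_u = e^(−0.09)·[0.6537·0.0000 + 0.3463·0.0000] = 0.0000
Node d (S = 32): V_d = e^(−0.09)·[0.6537·0.0000 + 0.3463·3.0128] = 0.9535
Node 0 (S = 40): V_0 = e^(−0.09)·[0.6537·0.0000 + 0.3463·0.9535] = 0.3018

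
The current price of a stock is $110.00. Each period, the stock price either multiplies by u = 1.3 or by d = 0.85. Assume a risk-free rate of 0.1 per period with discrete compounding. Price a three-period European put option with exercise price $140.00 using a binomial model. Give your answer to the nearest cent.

Risk-neutral probability p = (1 + 0.1 − 0.85)/(1.3 − 0.85) = 0.2500/0.4500 = 0.5556
Terminal stock prices: S_uuu = 241.7, S_uud = 158, S_udd = 103.3, S_ddd = 67.55
Terminal payoffs (K − S): max(-101.7, 0) = 0, max(-18.02, 0) = 0, max(36.68, 0) = 36.68, max(72.45, 0) = 72.45
Node uu (S = 185.9): V_uu = 1/1.1·[0.5556·0.0000 + 0.4444·0.0000] = 0.0000
Node ud (S = 121.5): V_ud = 1/1.1·[0.5556·0.0000 + 0.4444·36.6825] = 14.8212
Node dd (S = 79.47): V_dd = 1/1.1·[0.5556·36.6825 + 0.4444·72.4463] = 47.7977
Node u (S = 143): V_u = 1/1.1·[0.5556·0.0000 + 0.4444·14.8212] = 5.9884
Node d (S = 93.5): V_d = 1/1.1·[0.5556·14.8212 + 0.4444·47.7977] = 26.7977
Node 0 (S = 110): V_0 = 1/1.1·[0.5556·5.9884 + 0.4444·26.7977] = 13.8518

$13.85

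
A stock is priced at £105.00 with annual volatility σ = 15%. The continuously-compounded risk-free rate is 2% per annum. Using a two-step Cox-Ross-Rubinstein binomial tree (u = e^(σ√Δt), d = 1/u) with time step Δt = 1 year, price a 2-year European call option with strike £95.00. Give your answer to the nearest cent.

£17.38

CRR parameters: u = e^(σ√Δt) = e^(0.15·√1) = 1.1618, d = 1/u = 0.8607
Per-period rate: rΔt = 0.02·1 = 0.02, so R = e^0.02 = 1.0202
Risk-neutral probability p = (e^0.02 − 0.8607)/(1.1618 − 0.8607) = 0.1595/0.3011 = 0.5297
Terminal stock prices: S_uu = 141.7, S_ud = 105, S_dd = 77.79
Terminal payoffs (S − K): max(46.74, 0) = 46.74, max(10, 0) = 10, max(-17.21, 0) = 0
Node u (S = 122): V_u = e^(−0.02)·[0.5297·46.7352 + 0.4703·10.0000] = 28.8737
Node d (S = 90.37): V_d = e^(−0.02)·[0.5297·10.0000 + 0.4703·0.0000] = 5.1917
Node 0 (S = 105): V_0 = e^(−0.02)·[0.5297·28.8737 + 0.4703·5.1917] = 17.3838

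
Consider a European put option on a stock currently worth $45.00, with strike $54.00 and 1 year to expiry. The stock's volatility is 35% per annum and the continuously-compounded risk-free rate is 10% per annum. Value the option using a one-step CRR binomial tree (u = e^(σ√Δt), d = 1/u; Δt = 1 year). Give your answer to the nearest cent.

$8.86

CRR parameters: u = e^(σ√Δt) = e^(0.35·√1) = 1.4191, d = 1/u = 0.7047
Per-period rate: rΔt = 0.1·1 = 0.1, so R = e^0.1 = 1.1052
Risk-neutral probability p = (e^0.1 − 0.7047)/(1.4191 − 0.7047) = 0.4005/0.7144 = 0.5606
Terminal stock prices: S_u = 63.86, S_d = 31.71
Terminal payoffs (K − S): max(-9.858, 0) = 0, max(22.29, 0) = 22.29
Node 0 (S = 45): V_0 = e^(−0.1)·[0.5606·0.0000 + 0.4394·22.2890] = 8.8618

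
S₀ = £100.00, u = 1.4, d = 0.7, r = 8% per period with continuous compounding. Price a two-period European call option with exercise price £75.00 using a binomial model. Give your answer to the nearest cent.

Risk-neutral probability p = (e^0.08 − 0.7)/(1.4 − 0.7) = 0.3833/0.7000 = 0.5476
Terminal stock prices: S_uu = 196, S_ud = 98, S_dd = 49
Terminal payoffs (S − K): max(121, 0) = 121, max(23, 0) = 23, max(-26, 0) = 0
Node u (S = 140): V_u = e^(−0.08)·[0.5476·121.0000 + 0.4524·23.0000] = 70.7663
Node d (S = 70): V_d = e^(−0.08)·[0.5476·23.0000 + 0.4524·0.0000] = 11.6255
Node 0 (S = 100): V_0 = e^(−0.08)·[0.5476·70.7663 + 0.4524·11.6255] = 40.6247

£40.62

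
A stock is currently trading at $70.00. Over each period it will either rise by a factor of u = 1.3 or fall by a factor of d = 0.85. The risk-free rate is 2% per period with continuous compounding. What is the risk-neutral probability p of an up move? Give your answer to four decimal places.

Risk-neutral probability p = (e^0.02 − 0.85)/(1.3 − 0.85) = 0.1702/0.4500 = 0.3782

p = 0.3782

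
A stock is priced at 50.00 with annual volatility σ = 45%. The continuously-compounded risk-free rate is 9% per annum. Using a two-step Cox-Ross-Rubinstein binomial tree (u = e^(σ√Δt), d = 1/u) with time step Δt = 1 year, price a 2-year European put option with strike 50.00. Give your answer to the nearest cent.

6.43

CRR parameters: u = e^(σ√Δt) = e^(0.45·√1) = 1.5683, d = 1/u = 0.6376
Per-period rate: rΔt = 0.09·1 = 0.09, so R = e^0.09 = 1.0942
Risk-neutral probability p = (e^0.09 − 0.6376)/(1.5683 − 0.6376) = 0.4565/0.9307 = 0.4905
Terminal stock prices: S_uu = 123, S_ud = 50, S_dd = 20.33
Terminal payoffs (K − S): max(-72.98, 0) = 0, max(0, 0) = 0, max(29.67, 0) = 29.67
Node u (S = 78.42): V_u = e^(−0.09)·[0.4905·0.0000 + 0.5095·0.0000] = 0.0000
Node d (S = 31.88): V_d = e^(−0.09)·[0.4905·0.0000 + 0.5095·29.6715] = 13.8152
Node 0 (S = 50): V_0 = e^(−0.09)·[0.4905·0.0000 + 0.5095·13.8152] = 6.4324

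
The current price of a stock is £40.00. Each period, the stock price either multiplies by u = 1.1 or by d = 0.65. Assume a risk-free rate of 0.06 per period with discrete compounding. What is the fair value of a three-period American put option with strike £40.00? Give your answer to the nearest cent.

£2.52

Risk-neutral probability p = (1 + 0.06 − 0.65)/(1.1 − 0.65) = 0.4100/0.4500 = 0.9111
Terminal stock prices: S_uuu = 53.24, S_uud = 31.46, S_udd = 18.59, S_ddd = 10.98
Terminal payoffs (K − S): max(-13.24, 0) = 0, max(8.54, 0) = 8.54, max(21.41, 0) = 21.41, max(29.02, 0) = 29.02
Node uu (S = 48.4): continuation = 1/1.06·[0.9111·0.0000 + 0.0889·8.5400] = 0.7161; exercise value = 0.0000 ≤ continuation, so V_uu = 0.7161
Node ud (S = 28.6): continuation = 1/1.06·[0.9111·8.5400 + 0.0889·21.4100] = 9.1358; exercise value = 11.4000 > continuation, so V_ud = 11.4000 (exercise)
Node dd (S = 16.9): continuation = 1/1.06·[0.9111·21.4100 + 0.0889·29.0150] = 20.8358; exercise value = 23.1000 > continuation, so V_dd = 23.1000 (exercise)
Node u (S = 44): continuation = 1/1.06·[0.9111·0.7161 + 0.0889·11.4000] = 1.5715; exercise value = 0.0000 ≤ continuation, so V_u = 1.5715
Node d (S = 26): continuation = 1/1.06·[0.9111·11.4000 + 0.0889·23.1000] = 11.7358; exercise value = 14.0000 > continuation, so V_d = 14.0000 (exercise)
Node 0 (S = 40): continuation = 1/1.06·[0.9111·1.5715 + 0.0889·14.0000] = 2.5248; exercise value = 0.0000 ≤ continuation, so V_0 = 2.5248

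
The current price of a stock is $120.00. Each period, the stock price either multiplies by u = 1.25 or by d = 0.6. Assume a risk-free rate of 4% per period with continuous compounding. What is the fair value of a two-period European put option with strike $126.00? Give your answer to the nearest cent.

Risk-neutral probability p = (e^0.04 − 0.6)/(1.25 − 0.6) = 0.4408/0.6500 = 0.6782
Terminal stock prices: S_uu = 187.5, S_ud = 90, S_dd = 43.2
Terminal payoffs (K − S): max(-61.5, 0) = 0, max(36, 0) = 36, max(82.8, 0) = 82.8
Node u (S = 150): V_u = e^(−0.04)·[0.6782·0.0000 + 0.3218·36.0000] = 11.1316
Node d (S = 72): V_d = e^(−0.04)·[0.6782·36.0000 + 0.3218·82.8000] = 49.0595
Node 0 (S = 120): V_0 = e^(−0.04)·[0.6782·11.1316 + 0.3218·49.0595] = 22.4228

$22.42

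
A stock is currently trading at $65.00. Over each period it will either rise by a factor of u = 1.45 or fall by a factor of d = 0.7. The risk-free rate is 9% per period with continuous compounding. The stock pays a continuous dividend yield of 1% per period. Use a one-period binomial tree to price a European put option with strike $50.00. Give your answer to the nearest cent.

$2.01

Per-period risk-free factor R = e^0.09 = 1.0942; dividend-adjusted growth = e^(0.09−0.01) = 1.0833.
Risk-neutral probability p = (1.0833 − 0.7)/(1.45 − 0.7) = 0.3833/0.7500 = 0.5110
Terminal stock prices: S_u = 94.25, S_d = 45.5
Terminal payoffs (K − S): max(-44.25, 0) = 0, max(4.5, 0) = 4.5
Node 0 (S = 65): V_0 = e^(−0.09)·[0.5110·0.0000 + 0.4890·4.5000] = 2.0109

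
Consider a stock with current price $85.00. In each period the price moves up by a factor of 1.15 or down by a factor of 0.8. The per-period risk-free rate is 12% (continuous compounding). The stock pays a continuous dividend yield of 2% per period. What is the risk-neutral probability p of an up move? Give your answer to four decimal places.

p = 0.8719

Per-period risk-free factor R = e^0.12 = 1.1275; dividend-adjusted growth = e^(0.12−0.02) = 1.1052.
Risk-neutral probability p = (1.1052 − 0.8)/(1.15 − 0.8) = 0.3052/0.3500 = 0.8719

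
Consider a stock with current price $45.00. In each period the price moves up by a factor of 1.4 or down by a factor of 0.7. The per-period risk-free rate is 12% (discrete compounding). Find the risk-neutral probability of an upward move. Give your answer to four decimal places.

p = 0.6000

Risk-neutral probability p = (1 + 0.12 − 0.7)/(1.4 − 0.7) = 0.4200/0.7000 = 0.6000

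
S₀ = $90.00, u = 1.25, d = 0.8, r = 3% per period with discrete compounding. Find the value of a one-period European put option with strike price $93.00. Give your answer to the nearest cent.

Risk-neutral probability p = (1 + 0.03 − 0.8)/(1.25 − 0.8) = 0.2300/0.4500 = 0.5111
Terminal stock prices: S_u = 112.5, S_d = 72
Terminal payoffs (K − S): max(-19.5, 0) = 0, max(21, 0) = 21
Node 0 (S = 90): V_0 = 1/1.03·[0.5111·0.0000 + 0.4889·21.0000] = 9.9676

$9.97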